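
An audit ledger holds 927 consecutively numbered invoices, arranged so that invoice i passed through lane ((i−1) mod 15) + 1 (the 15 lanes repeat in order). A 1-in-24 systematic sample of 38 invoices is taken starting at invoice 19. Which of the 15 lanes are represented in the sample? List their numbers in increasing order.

Consecutive selections differ by k = 24, so their lane numbers differ by 24 mod 15 = 9.
gcd(24, 15) = 3, so the sample visits 15/3 = 5 distinct residues mod 15.
Start 19 is lane 4; the lanes hit are 1, 4, 7, 10, 13.

1, 4, 7, 10, 13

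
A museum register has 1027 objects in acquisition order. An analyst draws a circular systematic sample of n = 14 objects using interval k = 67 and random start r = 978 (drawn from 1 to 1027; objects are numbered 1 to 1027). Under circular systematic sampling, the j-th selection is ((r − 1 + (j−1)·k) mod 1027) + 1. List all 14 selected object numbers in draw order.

Selection 1: 978
Selection 2: 978 + 67 = 1045 → 1045 − 1027 = 18
Selection 3: 18 + 67 = 85
Selection 4: 85 + 67 = 152
Selection 5: 152 + 67 = 219
Selection 6: 219 + 67 = 286
Selection 7: 286 + 67 = 353
Selection 8: 353 + 67 = 420
Selection 9: 420 + 67 = 487
Selection 10: 487 + 67 = 554
Selection 11: 554 + 67 = 621
Selection 12: 621 + 67 = 688
Selection 13: 688 + 67 = 755
Selection 14: 755 + 67 = 822

978, 18, 85, 152, 219, 286, 353, 420, 487, 554, 621, 688, 755, 822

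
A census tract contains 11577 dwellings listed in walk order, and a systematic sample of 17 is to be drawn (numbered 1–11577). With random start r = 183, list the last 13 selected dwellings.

2907, 3588, 4269, 4950, 5631, 6312, 6993, 7674, 8355, 9036, 9717, 10398, 11079

k = N/n = 11577/17 = 681
5th selection = 183 + 4×681 = 2907
6th: 2907 + 681 = 3588
7th: 3588 + 681 = 4269
8th: 4269 + 681 = 4950
9th: 4950 + 681 = 5631
10th: 5631 + 681 = 6312
11th: 6312 + 681 = 6993
12th: 6993 + 681 = 7674
13th: 7674 + 681 = 8355
14th: 8355 + 681 = 9036
15th: 9036 + 681 = 9717
16th: 9717 + 681 = 10398
17th: 10398 + 681 = 11079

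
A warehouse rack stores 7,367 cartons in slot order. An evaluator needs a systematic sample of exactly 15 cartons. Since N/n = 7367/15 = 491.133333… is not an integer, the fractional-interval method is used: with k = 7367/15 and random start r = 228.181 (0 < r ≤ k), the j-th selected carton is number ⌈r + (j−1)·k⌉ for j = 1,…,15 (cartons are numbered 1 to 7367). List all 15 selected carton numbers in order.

j=1: r + 0k = 228.181 → ⌈·⌉ = 229
j=2: r + 1k = 719.314333… → ⌈·⌉ = 720
j=3: r + 2k = 1210.447666… → ⌈·⌉ = 1211
j=4: r + 3k = 1701.581 → ⌈·⌉ = 1702
j=5: r + 4k = 2192.714333… → ⌈·⌉ = 2193
j=6: r + 5k = 2683.847666… → ⌈·⌉ = 2684
j=7: r + 6k = 3174.981 → ⌈·⌉ = 3175
j=8: r + 7k = 3666.114333… → ⌈·⌉ = 3667
j=9: r + 8k = 4157.247666… → ⌈·⌉ = 4158
j=10: r + 9k = 4648.381 → ⌈·⌉ = 4649
j=11: r + 10k = 5139.514333… → ⌈·⌉ = 5140
j=12: r + 11k = 5630.647666… → ⌈·⌉ = 5631
j=13: r + 12k = 6121.781 → ⌈·⌉ = 6122
j=14: r + 13k = 6612.914333… → ⌈·⌉ = 6613
j=15: r + 14k = 7104.047666… → ⌈·⌉ = 7105

229, 720, 1211, 1702, 2193, 2684, 3175, 3667, 4158, 4649, 5140, 5631, 6122, 6613, 7105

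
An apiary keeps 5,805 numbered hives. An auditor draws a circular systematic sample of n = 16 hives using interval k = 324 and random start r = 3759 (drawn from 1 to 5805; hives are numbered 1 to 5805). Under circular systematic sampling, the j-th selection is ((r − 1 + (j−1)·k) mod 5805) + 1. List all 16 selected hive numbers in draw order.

3759, 4083, 4407, 4731, 5055, 5379, 5703, 222, 546, 870, 1194, 1518, 1842, 2166, 2490, 2814

Selection 1: 3759
Selection 2: 3759 + 324 = 4083
Selection 3: 4083 + 324 = 4407
Selection 4: 4407 + 324 = 4731
Selection 5: 4731 + 324 = 5055
Selection 6: 5055 + 324 = 5379
Selection 7: 5379 + 324 = 5703
Selection 8: 5703 + 324 = 6027 → 6027 − 5805 = 222
Selection 9: 222 + 324 = 546
Selection 10: 546 + 324 = 870
Selection 11: 870 + 324 = 1194
Selection 12: 1194 + 324 = 1518
Selection 13: 1518 + 324 = 1842
Selection 14: 1842 + 324 = 2166
Selection 15: 2166 + 324 = 2490
Selection 16: 2490 + 324 = 2814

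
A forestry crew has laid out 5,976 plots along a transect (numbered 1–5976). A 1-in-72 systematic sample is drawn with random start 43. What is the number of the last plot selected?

k = 72
83rd selection = r + (83−1)·k = 43 + 82×72 = 43 + 5904 = 5947

5947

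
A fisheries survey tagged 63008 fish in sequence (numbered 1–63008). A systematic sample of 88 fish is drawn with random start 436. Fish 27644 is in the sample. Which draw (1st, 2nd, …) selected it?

k = 63008/88 = 716
position = (27644 − 436)/716 + 1 = 27208/716 + 1 = 38 + 1 = 39

39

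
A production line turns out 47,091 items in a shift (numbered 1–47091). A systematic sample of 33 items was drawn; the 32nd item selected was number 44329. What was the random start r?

92

k = 47091/33 = 1427
r = 44329 − (32−1)×1427 = 44329 − 44237 = 92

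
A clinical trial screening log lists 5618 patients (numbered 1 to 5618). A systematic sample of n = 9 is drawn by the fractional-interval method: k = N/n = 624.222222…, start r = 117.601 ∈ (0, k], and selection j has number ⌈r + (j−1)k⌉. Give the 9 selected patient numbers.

118, 742, 1367, 1991, 2615, 3239, 3863, 4488, 5112

j=1: r + 0k = 117.601 → ⌈·⌉ = 118
j=2: r + 1k = 741.823222… → ⌈·⌉ = 742
j=3: r + 2k = 1366.045444… → ⌈·⌉ = 1367
j=4: r + 3k = 1990.267666… → ⌈·⌉ = 1991
j=5: r + 4k = 2614.489888… → ⌈·⌉ = 2615
j=6: r + 5k = 3238.712111… → ⌈·⌉ = 3239
j=7: r + 6k = 3862.934333… → ⌈·⌉ = 3863
j=8: r + 7k = 4487.156555… → ⌈·⌉ = 4488
j=9: r + 8k = 5111.378777… → ⌈·⌉ = 5112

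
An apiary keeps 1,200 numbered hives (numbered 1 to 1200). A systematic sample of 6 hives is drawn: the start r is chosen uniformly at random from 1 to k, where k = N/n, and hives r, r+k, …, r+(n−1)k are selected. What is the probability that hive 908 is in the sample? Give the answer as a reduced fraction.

k = 1200/6 = 200.
Hive 908 is selected iff r ≡ 908 (mod 200); exactly one such r in {1,…,200}.
Inclusion probability = 1/200.

1/200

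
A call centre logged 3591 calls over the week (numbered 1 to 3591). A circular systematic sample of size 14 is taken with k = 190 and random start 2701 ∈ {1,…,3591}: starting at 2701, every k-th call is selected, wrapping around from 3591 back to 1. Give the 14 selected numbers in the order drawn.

2701, 2891, 3081, 3271, 3461, 60, 250, 440, 630, 820, 1010, 1200, 1390, 1580

Selection 1: 2701
Selection 2: 2701 + 190 = 2891
Selection 3: 2891 + 190 = 3081
Selection 4: 3081 + 190 = 3271
Selection 5: 3271 + 190 = 3461
Selection 6: 3461 + 190 = 3651 → 3651 − 3591 = 60
Selection 7: 60 + 190 = 250
Selection 8: 250 + 190 = 440
Selection 9: 440 + 190 = 630
Selection 10: 630 + 190 = 820
Selection 11: 820 + 190 = 1010
Selection 12: 1010 + 190 = 1200
Selection 13: 1200 + 190 = 1390
Selection 14: 1390 + 190 = 1580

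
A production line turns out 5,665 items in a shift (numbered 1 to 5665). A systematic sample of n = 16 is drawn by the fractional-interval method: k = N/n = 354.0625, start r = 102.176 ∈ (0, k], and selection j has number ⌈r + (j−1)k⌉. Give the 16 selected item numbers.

103, 457, 811, 1165, 1519, 1873, 2227, 2581, 2935, 3289, 3643, 3997, 4351, 4705, 5060, 5414

j=1: r + 0k = 102.176 → ⌈·⌉ = 103
j=2: r + 1k = 456.2385 → ⌈·⌉ = 457
j=3: r + 2k = 810.301 → ⌈·⌉ = 811
j=4: r + 3k = 1164.3635 → ⌈·⌉ = 1165
j=5: r + 4k = 1518.426 → ⌈·⌉ = 1519
j=6: r + 5k = 1872.4885 → ⌈·⌉ = 1873
j=7: r + 6k = 2226.551 → ⌈·⌉ = 2227
j=8: r + 7k = 2580.6135 → ⌈·⌉ = 2581
j=9: r + 8k = 2934.676 → ⌈·⌉ = 2935
j=10: r + 9k = 3288.7385 → ⌈·⌉ = 3289
j=11: r + 10k = 3642.801 → ⌈·⌉ = 3643
j=12: r + 11k = 3996.8635 → ⌈·⌉ = 3997
j=13: r + 12k = 4350.926 → ⌈·⌉ = 4351
j=14: r + 13k = 4704.9885 → ⌈·⌉ = 4705
j=15: r + 14k = 5059.051 → ⌈·⌉ = 5060
j=16: r + 15k = 5413.1135 → ⌈·⌉ = 5414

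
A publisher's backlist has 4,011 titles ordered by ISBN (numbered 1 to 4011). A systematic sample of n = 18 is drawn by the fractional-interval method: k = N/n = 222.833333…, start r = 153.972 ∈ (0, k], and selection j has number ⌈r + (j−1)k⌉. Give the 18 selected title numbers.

j=1: r + 0k = 153.972 → ⌈·⌉ = 154
j=2: r + 1k = 376.805333… → ⌈·⌉ = 377
j=3: r + 2k = 599.638666… → ⌈·⌉ = 600
j=4: r + 3k = 822.472 → ⌈·⌉ = 823
j=5: r + 4k = 1045.305333… → ⌈·⌉ = 1046
j=6: r + 5k = 1268.138666… → ⌈·⌉ = 1269
j=7: r + 6k = 1490.972 → ⌈·⌉ = 1491
j=8: r + 7k = 1713.805333… → ⌈·⌉ = 1714
j=9: r + 8k = 1936.638666… → ⌈·⌉ = 1937
j=10: r + 9k = 2159.472 → ⌈·⌉ = 2160
j=11: r + 10k = 2382.305333… → ⌈·⌉ = 2383
j=12: r + 11k = 2605.138666… → ⌈·⌉ = 2606
j=13: r + 12k = 2827.972 → ⌈·⌉ = 2828
j=14: r + 13k = 3050.805333… → ⌈·⌉ = 3051
j=15: r + 14k = 3273.638666… → ⌈·⌉ = 3274
j=16: r + 15k = 3496.472 → ⌈·⌉ = 3497
j=17: r + 16k = 3719.305333… → ⌈·⌉ = 3720
j=18: r + 17k = 3942.138666… → ⌈·⌉ = 3943

154, 377, 600, 823, 1046, 1269, 1491, 1714, 1937, 2160, 2383, 2606, 2828, 3051, 3274, 3497, 3720, 3943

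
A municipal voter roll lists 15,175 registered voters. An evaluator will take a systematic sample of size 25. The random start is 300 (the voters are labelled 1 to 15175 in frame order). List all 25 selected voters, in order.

300, 907, 1514, 2121, 2728, 3335, 3942, 4549, 5156, 5763, 6370, 6977, 7584, 8191, 8798, 9405, 10012, 10619, 11226, 11833, 12440, 13047, 13654, 14261, 14868

k = N/n = 15175/25 = 607
voter 1: 300
voter 2: 300 + 607 = 907
voter 3: 907 + 607 = 1514
voter 4: 1514 + 607 = 2121
voter 5: 2121 + 607 = 2728
voter 6: 2728 + 607 = 3335
voter 7: 3335 + 607 = 3942
voter 8: 3942 + 607 = 4549
voter 9: 4549 + 607 = 5156
voter 10: 5156 + 607 = 5763
voter 11: 5763 + 607 = 6370
voter 12: 6370 + 607 = 6977
voter 13: 6977 + 607 = 7584
voter 14: 7584 + 607 = 8191
voter 15: 8191 + 607 = 8798
voter 16: 8798 + 607 = 9405
voter 17: 9405 + 607 = 10012
voter 18: 10012 + 607 = 10619
voter 19: 10619 + 607 = 11226
voter 20: 11226 + 607 = 11833
voter 21: 11833 + 607 = 12440
voter 22: 12440 + 607 = 13047
voter 23: 13047 + 607 = 13654
voter 24: 13654 + 607 = 14261
voter 25: 14261 + 607 = 14868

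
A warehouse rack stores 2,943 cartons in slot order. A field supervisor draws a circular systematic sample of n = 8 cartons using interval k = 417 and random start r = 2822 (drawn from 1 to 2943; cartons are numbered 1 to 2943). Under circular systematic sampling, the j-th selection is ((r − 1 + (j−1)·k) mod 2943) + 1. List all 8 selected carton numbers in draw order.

2822, 296, 713, 1130, 1547, 1964, 2381, 2798

Selection 1: 2822
Selection 2: 2822 + 417 = 3239 → 3239 − 2943 = 296
Selection 3: 296 + 417 = 713
Selection 4: 713 + 417 = 1130
Selection 5: 1130 + 417 = 1547
Selection 6: 1547 + 417 = 1964
Selection 7: 1964 + 417 = 2381
Selection 8: 2381 + 417 = 2798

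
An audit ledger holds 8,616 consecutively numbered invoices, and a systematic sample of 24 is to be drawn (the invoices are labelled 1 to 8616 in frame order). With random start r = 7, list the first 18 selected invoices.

7, 366, 725, 1084, 1443, 1802, 2161, 2520, 2879, 3238, 3597, 3956, 4315, 4674, 5033, 5392, 5751, 6110

k = N/n = 8616/24 = 359
invoice 1: 7
invoice 2: 7 + 359 = 366
invoice 3: 366 + 359 = 725
invoice 4: 725 + 359 = 1084
invoice 5: 1084 + 359 = 1443
invoice 6: 1443 + 359 = 1802
invoice 7: 1802 + 359 = 2161
invoice 8: 2161 + 359 = 2520
invoice 9: 2520 + 359 = 2879
invoice 10: 2879 + 359 = 3238
invoice 11: 3238 + 359 = 3597
invoice 12: 3597 + 359 = 3956
invoice 13: 3956 + 359 = 4315
invoice 14: 4315 + 359 = 4674
invoice 15: 4674 + 359 = 5033
invoice 16: 5033 + 359 = 5392
invoice 17: 5392 + 359 = 5751
invoice 18: 5751 + 359 = 6110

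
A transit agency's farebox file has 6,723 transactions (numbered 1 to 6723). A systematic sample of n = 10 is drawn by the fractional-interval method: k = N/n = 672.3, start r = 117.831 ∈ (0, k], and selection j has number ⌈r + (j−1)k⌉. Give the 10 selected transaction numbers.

j=1: r + 0k = 117.831 → ⌈·⌉ = 118
j=2: r + 1k = 790.131 → ⌈·⌉ = 791
j=3: r + 2k = 1462.431 → ⌈·⌉ = 1463
j=4: r + 3k = 2134.731 → ⌈·⌉ = 2135
j=5: r + 4k = 2807.031 → ⌈·⌉ = 2808
j=6: r + 5k = 3479.331 → ⌈·⌉ = 3480
j=7: r + 6k = 4151.631 → ⌈·⌉ = 4152
j=8: r + 7k = 4823.931 → ⌈·⌉ = 4824
j=9: r + 8k = 5496.231 → ⌈·⌉ = 5497
j=10: r + 9k = 6168.531 → ⌈·⌉ = 6169

118, 791, 1463, 2135, 2808, 3480, 4152, 4824, 5497, 6169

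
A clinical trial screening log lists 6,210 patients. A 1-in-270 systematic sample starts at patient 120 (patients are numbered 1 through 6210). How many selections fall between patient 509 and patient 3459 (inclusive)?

11

k = 270
First selection ≥ 509: 120 + ⌈(509−120)/270⌉·270 = 120 + 2×270 = 660
Last selection ≤ 3459: 120 + ⌊(3459−120)/270⌋·270 = 120 + 12×270 = 3360
Count = 12 − 2 + 1 = 11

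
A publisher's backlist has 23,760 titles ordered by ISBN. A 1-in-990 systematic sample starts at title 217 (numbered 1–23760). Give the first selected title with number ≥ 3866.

4177

k = 990
Steps past start: ⌈(3866 − 217)/990⌉ = ⌈3649/990⌉ = 4
Selected title: 217 + 4×990 = 4177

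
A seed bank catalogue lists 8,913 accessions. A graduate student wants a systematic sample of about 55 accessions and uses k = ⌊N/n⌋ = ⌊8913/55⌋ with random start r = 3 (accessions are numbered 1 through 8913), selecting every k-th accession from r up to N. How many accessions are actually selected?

k = ⌊8913/55⌋ = 162
Achieved size = ⌊(8913 − 3)/162⌋ + 1 = ⌊8910/162⌋ + 1 = 55 + 1 = 56
(last selection: 3 + 55×162 = 8913 ≤ 8913; next would be 9075 > 8913)

56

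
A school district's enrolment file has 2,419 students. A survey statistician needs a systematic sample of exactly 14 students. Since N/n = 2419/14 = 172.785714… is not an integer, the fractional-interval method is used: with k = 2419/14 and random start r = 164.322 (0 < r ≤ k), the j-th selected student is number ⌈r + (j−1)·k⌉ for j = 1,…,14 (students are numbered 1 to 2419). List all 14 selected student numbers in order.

j=1: r + 0k = 164.322 → ⌈·⌉ = 165
j=2: r + 1k = 337.107714… → ⌈·⌉ = 338
j=3: r + 2k = 509.893428… → ⌈·⌉ = 510
j=4: r + 3k = 682.679142… → ⌈·⌉ = 683
j=5: r + 4k = 855.464857… → ⌈·⌉ = 856
j=6: r + 5k = 1028.250571… → ⌈·⌉ = 1029
j=7: r + 6k = 1201.036285… → ⌈·⌉ = 1202
j=8: r + 7k = 1373.822 → ⌈·⌉ = 1374
j=9: r + 8k = 1546.607714… → ⌈·⌉ = 1547
j=10: r + 9k = 1719.393428… → ⌈·⌉ = 1720
j=11: r + 10k = 1892.179142… → ⌈·⌉ = 1893
j=12: r + 11k = 2064.964857… → ⌈·⌉ = 2065
j=13: r + 12k = 2237.750571… → ⌈·⌉ = 2238
j=14: r + 13k = 2410.536285… → ⌈·⌉ = 2411

165, 338, 510, 683, 856, 1029, 1202, 1374, 1547, 1720, 1893, 2065, 2238, 2411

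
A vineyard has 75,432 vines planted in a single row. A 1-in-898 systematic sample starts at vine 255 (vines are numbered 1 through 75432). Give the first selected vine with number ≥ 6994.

7439

k = 898
Steps past start: ⌈(6994 − 255)/898⌉ = ⌈6739/898⌉ = 8
Selected vine: 255 + 8×898 = 7439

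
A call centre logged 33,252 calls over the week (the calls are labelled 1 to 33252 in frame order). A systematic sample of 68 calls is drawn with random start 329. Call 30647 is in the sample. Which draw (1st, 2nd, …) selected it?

63

k = 33252/68 = 489
position = (30647 − 329)/489 + 1 = 30318/489 + 1 = 62 + 1 = 63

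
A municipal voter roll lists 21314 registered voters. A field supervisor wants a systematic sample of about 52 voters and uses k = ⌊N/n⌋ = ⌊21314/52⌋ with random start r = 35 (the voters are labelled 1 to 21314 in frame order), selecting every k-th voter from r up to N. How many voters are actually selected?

k = ⌊21314/52⌋ = 409
Achieved size = ⌊(21314 − 35)/409⌋ + 1 = ⌊21279/409⌋ + 1 = 52 + 1 = 53
(last selection: 35 + 52×409 = 21303 ≤ 21314; next would be 21712 > 21314)

53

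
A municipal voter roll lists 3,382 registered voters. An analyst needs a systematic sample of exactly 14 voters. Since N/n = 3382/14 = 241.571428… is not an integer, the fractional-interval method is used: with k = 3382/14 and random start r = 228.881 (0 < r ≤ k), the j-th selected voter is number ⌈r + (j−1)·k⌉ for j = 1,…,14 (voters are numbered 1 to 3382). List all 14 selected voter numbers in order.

j=1: r + 0k = 228.881 → ⌈·⌉ = 229
j=2: r + 1k = 470.452428… → ⌈·⌉ = 471
j=3: r + 2k = 712.023857… → ⌈·⌉ = 713
j=4: r + 3k = 953.595285… → ⌈·⌉ = 954
j=5: r + 4k = 1195.166714… → ⌈·⌉ = 1196
j=6: r + 5k = 1436.738142… → ⌈·⌉ = 1437
j=7: r + 6k = 1678.309571… → ⌈·⌉ = 1679
j=8: r + 7k = 1919.881 → ⌈·⌉ = 1920
j=9: r + 8k = 2161.452428… → ⌈·⌉ = 2162
j=10: r + 9k = 2403.023857… → ⌈·⌉ = 2404
j=11: r + 10k = 2644.595285… → ⌈·⌉ = 2645
j=12: r + 11k = 2886.166714… → ⌈·⌉ = 2887
j=13: r + 12k = 3127.738142… → ⌈·⌉ = 3128
j=14: r + 13k = 3369.309571… → ⌈·⌉ = 3370

229, 471, 713, 954, 1196, 1437, 1679, 1920, 2162, 2404, 2645, 2887, 3128, 3370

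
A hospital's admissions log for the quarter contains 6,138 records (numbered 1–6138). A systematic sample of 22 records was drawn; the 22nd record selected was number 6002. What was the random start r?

143

k = 6138/22 = 279
r = 6002 − (22−1)×279 = 6002 − 5859 = 143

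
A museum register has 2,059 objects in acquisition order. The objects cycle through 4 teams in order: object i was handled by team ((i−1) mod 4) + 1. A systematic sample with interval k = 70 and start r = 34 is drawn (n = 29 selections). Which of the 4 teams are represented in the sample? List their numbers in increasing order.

2, 4

Consecutive selections differ by k = 70, so their team numbers differ by 70 mod 4 = 2.
gcd(70, 4) = 2, so the sample visits 4/2 = 2 distinct residues mod 4.
Start 34 is team 2; the teams hit are 2, 4.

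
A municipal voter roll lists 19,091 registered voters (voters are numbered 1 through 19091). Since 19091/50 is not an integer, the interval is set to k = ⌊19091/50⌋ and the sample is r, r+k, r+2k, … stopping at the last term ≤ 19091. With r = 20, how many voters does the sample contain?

k = ⌊19091/50⌋ = 381
Achieved size = ⌊(19091 − 20)/381⌋ + 1 = ⌊19071/381⌋ + 1 = 50 + 1 = 51
(last selection: 20 + 50×381 = 19070 ≤ 19091; next would be 19451 > 19091)

51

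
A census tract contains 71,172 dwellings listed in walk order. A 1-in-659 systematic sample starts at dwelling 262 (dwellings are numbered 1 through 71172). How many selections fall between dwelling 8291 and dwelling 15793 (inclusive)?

11

k = 659
First selection ≥ 8291: 262 + ⌈(8291−262)/659⌉·659 = 262 + 13×659 = 8829
Last selection ≤ 15793: 262 + ⌊(15793−262)/659⌋·659 = 262 + 23×659 = 15419
Count = 23 − 13 + 1 = 11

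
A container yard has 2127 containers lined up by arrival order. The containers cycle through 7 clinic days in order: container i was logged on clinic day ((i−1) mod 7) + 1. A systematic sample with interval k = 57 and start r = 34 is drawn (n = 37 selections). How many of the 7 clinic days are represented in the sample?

Consecutive selections differ by k = 57, so their clinic day numbers differ by 57 mod 7 = 1.
gcd(57, 7) = 1, so the sample visits 7/1 = 7 distinct residues mod 7.
Start 34 is clinic day 6; the clinic days hit are 1, 2, 3, 4, 5, 6, 7.

7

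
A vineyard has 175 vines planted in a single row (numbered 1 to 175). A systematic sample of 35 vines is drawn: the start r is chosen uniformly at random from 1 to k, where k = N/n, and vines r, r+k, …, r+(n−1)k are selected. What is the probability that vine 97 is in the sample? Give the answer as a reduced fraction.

k = 175/35 = 5.
Vine 97 is selected iff r ≡ 97 (mod 5); exactly one such r in {1,…,5}.
Inclusion probability = 1/5.

1/5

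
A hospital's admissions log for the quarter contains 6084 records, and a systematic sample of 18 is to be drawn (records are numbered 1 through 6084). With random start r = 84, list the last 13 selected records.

k = N/n = 6084/18 = 338
6th selection = 84 + 5×338 = 1774
7th: 1774 + 338 = 2112
8th: 2112 + 338 = 2450
9th: 2450 + 338 = 2788
10th: 2788 + 338 = 3126
11th: 3126 + 338 = 3464
12th: 3464 + 338 = 3802
13th: 3802 + 338 = 4140
14th: 4140 + 338 = 4478
15th: 4478 + 338 = 4816
16th: 4816 + 338 = 5154
17th: 5154 + 338 = 5492
18th: 5492 + 338 = 5830

1774, 2112, 2450, 2788, 3126, 3464, 3802, 4140, 4478, 4816, 5154, 5492, 5830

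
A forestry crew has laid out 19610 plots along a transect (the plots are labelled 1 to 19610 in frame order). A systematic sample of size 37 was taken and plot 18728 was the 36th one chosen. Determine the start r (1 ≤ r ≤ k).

k = 19610/37 = 530
r = 18728 − (36−1)×530 = 18728 − 18550 = 178

178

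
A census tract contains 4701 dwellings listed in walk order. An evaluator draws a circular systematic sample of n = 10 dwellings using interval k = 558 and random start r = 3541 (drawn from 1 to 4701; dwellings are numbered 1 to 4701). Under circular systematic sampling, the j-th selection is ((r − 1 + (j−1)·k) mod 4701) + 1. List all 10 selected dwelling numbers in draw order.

Selection 1: 3541
Selection 2: 3541 + 558 = 4099
Selection 3: 4099 + 558 = 4657
Selection 4: 4657 + 558 = 5215 → 5215 − 4701 = 514
Selection 5: 514 + 558 = 1072
Selection 6: 1072 + 558 = 1630
Selection 7: 1630 + 558 = 2188
Selection 8: 2188 + 558 = 2746
Selection 9: 2746 + 558 = 3304
Selection 10: 3304 + 558 = 3862

3541, 4099, 4657, 514, 1072, 1630, 2188, 2746, 3304, 3862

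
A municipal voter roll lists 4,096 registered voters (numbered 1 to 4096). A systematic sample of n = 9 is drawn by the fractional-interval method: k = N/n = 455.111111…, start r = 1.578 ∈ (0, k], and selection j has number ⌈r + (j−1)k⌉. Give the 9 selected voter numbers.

2, 457, 912, 1367, 1823, 2278, 2733, 3188, 3643

j=1: r + 0k = 1.578 → ⌈·⌉ = 2
j=2: r + 1k = 456.689111… → ⌈·⌉ = 457
j=3: r + 2k = 911.800222… → ⌈·⌉ = 912
j=4: r + 3k = 1366.911333… → ⌈·⌉ = 1367
j=5: r + 4k = 1822.022444… → ⌈·⌉ = 1823
j=6: r + 5k = 2277.133555… → ⌈·⌉ = 2278
j=7: r + 6k = 2732.244666… → ⌈·⌉ = 2733
j=8: r + 7k = 3187.355777… → ⌈·⌉ = 3188
j=9: r + 8k = 3642.466888… → ⌈·⌉ = 3643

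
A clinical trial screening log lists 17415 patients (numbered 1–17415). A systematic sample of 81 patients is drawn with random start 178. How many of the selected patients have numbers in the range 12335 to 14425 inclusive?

10

k = 17415/81 = 215
First selection ≥ 12335: 178 + ⌈(12335−178)/215⌉·215 = 178 + 57×215 = 12433
Last selection ≤ 14425: 178 + ⌊(14425−178)/215⌋·215 = 178 + 66×215 = 14368
Count = 66 − 57 + 1 = 10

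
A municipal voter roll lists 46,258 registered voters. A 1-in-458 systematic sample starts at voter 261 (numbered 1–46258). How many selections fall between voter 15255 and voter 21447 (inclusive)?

k = 458
First selection ≥ 15255: 261 + ⌈(15255−261)/458⌉·458 = 261 + 33×458 = 15375
Last selection ≤ 21447: 261 + ⌊(21447−261)/458⌋·458 = 261 + 46×458 = 21329
Count = 46 − 33 + 1 = 14

14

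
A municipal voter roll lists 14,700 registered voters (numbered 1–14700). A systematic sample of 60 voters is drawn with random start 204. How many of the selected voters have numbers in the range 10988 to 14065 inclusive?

k = 14700/60 = 245
First selection ≥ 10988: 204 + ⌈(10988−204)/245⌉·245 = 204 + 45×245 = 11229
Last selection ≤ 14065: 204 + ⌊(14065−204)/245⌋·245 = 204 + 56×245 = 13924
Count = 56 − 45 + 1 = 12

12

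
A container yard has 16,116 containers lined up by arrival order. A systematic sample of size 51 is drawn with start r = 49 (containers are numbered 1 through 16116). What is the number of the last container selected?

15849

k = 16116/51 = 316
51st selection = r + (51−1)·k = 49 + 50×316 = 49 + 15800 = 15849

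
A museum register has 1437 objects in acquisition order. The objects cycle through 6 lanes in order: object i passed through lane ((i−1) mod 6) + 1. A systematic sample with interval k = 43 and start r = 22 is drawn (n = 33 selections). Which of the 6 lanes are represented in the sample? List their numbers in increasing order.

Consecutive selections differ by k = 43, so their lane numbers differ by 43 mod 6 = 1.
gcd(43, 6) = 1, so the sample visits 6/1 = 6 distinct residues mod 6.
Start 22 is lane 4; the lanes hit are 1, 2, 3, 4, 5, 6.

1, 2, 3, 4, 5, 6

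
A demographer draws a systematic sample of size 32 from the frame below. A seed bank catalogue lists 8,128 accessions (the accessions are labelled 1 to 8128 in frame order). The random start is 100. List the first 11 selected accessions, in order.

100, 354, 608, 862, 1116, 1370, 1624, 1878, 2132, 2386, 2640

k = N/n = 8128/32 = 254
accession 1: 100
accession 2: 100 + 254 = 354
accession 3: 354 + 254 = 608
accession 4: 608 + 254 = 862
accession 5: 862 + 254 = 1116
accession 6: 1116 + 254 = 1370
accession 7: 1370 + 254 = 1624
accession 8: 1624 + 254 = 1878
accession 9: 1878 + 254 = 2132
accession 10: 2132 + 254 = 2386
accession 11: 2386 + 254 = 2640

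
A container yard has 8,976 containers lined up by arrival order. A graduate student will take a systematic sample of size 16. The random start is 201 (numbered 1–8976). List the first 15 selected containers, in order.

201, 762, 1323, 1884, 2445, 3006, 3567, 4128, 4689, 5250, 5811, 6372, 6933, 7494, 8055

k = N/n = 8976/16 = 561
container 1: 201
container 2: 201 + 561 = 762
container 3: 762 + 561 = 1323
container 4: 1323 + 561 = 1884
container 5: 1884 + 561 = 2445
container 6: 2445 + 561 = 3006
container 7: 3006 + 561 = 3567
container 8: 3567 + 561 = 4128
container 9: 4128 + 561 = 4689
container 10: 4689 + 561 = 5250
container 11: 5250 + 561 = 5811
container 12: 5811 + 561 = 6372
container 13: 6372 + 561 = 6933
container 14: 6933 + 561 = 7494
container 15: 7494 + 561 = 8055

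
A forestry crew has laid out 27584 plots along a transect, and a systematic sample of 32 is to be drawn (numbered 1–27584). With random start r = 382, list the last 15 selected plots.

k = N/n = 27584/32 = 862
18th selection = 382 + 17×862 = 15036
19th: 15036 + 862 = 15898
20th: 15898 + 862 = 16760
21st: 16760 + 862 = 17622
22nd: 17622 + 862 = 18484
23rd: 18484 + 862 = 19346
24th: 19346 + 862 = 20208
25th: 20208 + 862 = 21070
26th: 21070 + 862 = 21932
27th: 21932 + 862 = 22794
28th: 22794 + 862 = 23656
29th: 23656 + 862 = 24518
30th: 24518 + 862 = 25380
31st: 25380 + 862 = 26242
32nd: 26242 + 862 = 27104

15036, 15898, 16760, 17622, 18484, 19346, 20208, 21070, 21932, 22794, 23656, 24518, 25380, 26242, 27104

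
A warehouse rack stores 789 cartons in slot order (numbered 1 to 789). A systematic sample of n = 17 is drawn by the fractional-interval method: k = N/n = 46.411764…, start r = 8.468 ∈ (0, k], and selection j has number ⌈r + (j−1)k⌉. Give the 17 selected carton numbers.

j=1: r + 0k = 8.468 → ⌈·⌉ = 9
j=2: r + 1k = 54.879764… → ⌈·⌉ = 55
j=3: r + 2k = 101.291529… → ⌈·⌉ = 102
j=4: r + 3k = 147.703294… → ⌈·⌉ = 148
j=5: r + 4k = 194.115058… → ⌈·⌉ = 195
j=6: r + 5k = 240.526823… → ⌈·⌉ = 241
j=7: r + 6k = 286.938588… → ⌈·⌉ = 287
j=8: r + 7k = 333.350352… → ⌈·⌉ = 334
j=9: r + 8k = 379.762117… → ⌈·⌉ = 380
j=10: r + 9k = 426.173882… → ⌈·⌉ = 427
j=11: r + 10k = 472.585647… → ⌈·⌉ = 473
j=12: r + 11k = 518.997411… → ⌈·⌉ = 519
j=13: r + 12k = 565.409176… → ⌈·⌉ = 566
j=14: r + 13k = 611.820941… → ⌈·⌉ = 612
j=15: r + 14k = 658.232705… → ⌈·⌉ = 659
j=16: r + 15k = 704.644470… → ⌈·⌉ = 705
j=17: r + 16k = 751.056235… → ⌈·⌉ = 752

9, 55, 102, 148, 195, 241, 287, 334, 380, 427, 473, 519, 566, 612, 659, 705, 752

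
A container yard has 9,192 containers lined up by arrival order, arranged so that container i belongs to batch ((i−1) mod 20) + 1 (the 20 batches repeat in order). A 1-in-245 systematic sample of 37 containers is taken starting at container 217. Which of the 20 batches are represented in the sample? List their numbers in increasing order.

Consecutive selections differ by k = 245, so their batch numbers differ by 245 mod 20 = 5.
gcd(245, 20) = 5, so the sample visits 20/5 = 4 distinct residues mod 20.
Start 217 is batch 17; the batches hit are 2, 7, 12, 17.

2, 7, 12, 17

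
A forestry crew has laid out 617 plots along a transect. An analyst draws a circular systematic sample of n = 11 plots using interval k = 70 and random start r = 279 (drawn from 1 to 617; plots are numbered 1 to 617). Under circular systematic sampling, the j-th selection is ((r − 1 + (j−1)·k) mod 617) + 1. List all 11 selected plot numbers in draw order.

Selection 1: 279
Selection 2: 279 + 70 = 349
Selection 3: 349 + 70 = 419
Selection 4: 419 + 70 = 489
Selection 5: 489 + 70 = 559
Selection 6: 559 + 70 = 629 → 629 − 617 = 12
Selection 7: 12 + 70 = 82
Selection 8: 82 + 70 = 152
Selection 9: 152 + 70 = 222
Selection 10: 222 + 70 = 292
Selection 11: 292 + 70 = 362

279, 349, 419, 489, 559, 12, 82, 152, 222, 292, 362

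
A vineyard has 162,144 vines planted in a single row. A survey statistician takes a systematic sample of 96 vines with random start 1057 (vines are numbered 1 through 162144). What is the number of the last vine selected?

161512

k = 162144/96 = 1689
96th selection = r + (96−1)·k = 1057 + 95×1689 = 1057 + 160455 = 161512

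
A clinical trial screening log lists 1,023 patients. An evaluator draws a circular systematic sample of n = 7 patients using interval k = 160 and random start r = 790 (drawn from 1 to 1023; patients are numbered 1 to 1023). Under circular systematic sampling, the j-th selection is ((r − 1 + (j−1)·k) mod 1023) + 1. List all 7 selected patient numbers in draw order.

790, 950, 87, 247, 407, 567, 727

Selection 1: 790
Selection 2: 790 + 160 = 950
Selection 3: 950 + 160 = 1110 → 1110 − 1023 = 87
Selection 4: 87 + 160 = 247
Selection 5: 247 + 160 = 407
Selection 6: 407 + 160 = 567
Selection 7: 567 + 160 = 727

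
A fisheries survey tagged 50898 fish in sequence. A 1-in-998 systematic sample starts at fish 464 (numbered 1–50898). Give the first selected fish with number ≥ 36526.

37390

k = 998
Steps past start: ⌈(36526 − 464)/998⌉ = ⌈36062/998⌉ = 37
Selected fish: 464 + 37×998 = 37390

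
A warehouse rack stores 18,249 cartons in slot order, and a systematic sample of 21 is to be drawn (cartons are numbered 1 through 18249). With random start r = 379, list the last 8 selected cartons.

k = N/n = 18249/21 = 869
14th selection = 379 + 13×869 = 11676
15th: 11676 + 869 = 12545
16th: 12545 + 869 = 13414
17th: 13414 + 869 = 14283
18th: 14283 + 869 = 15152
19th: 15152 + 869 = 16021
20th: 16021 + 869 = 16890
21st: 16890 + 869 = 17759

11676, 12545, 13414, 14283, 15152, 16021, 16890, 17759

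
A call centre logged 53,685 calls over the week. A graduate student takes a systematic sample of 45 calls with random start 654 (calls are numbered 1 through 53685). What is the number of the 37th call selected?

43602

k = 53685/45 = 1193
37th selection = r + (37−1)·k = 654 + 36×1193 = 654 + 42948 = 43602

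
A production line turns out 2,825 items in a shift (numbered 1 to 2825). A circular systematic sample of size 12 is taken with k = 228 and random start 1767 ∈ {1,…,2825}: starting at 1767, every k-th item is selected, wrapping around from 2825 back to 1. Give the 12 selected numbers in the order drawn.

1767, 1995, 2223, 2451, 2679, 82, 310, 538, 766, 994, 1222, 1450

Selection 1: 1767
Selection 2: 1767 + 228 = 1995
Selection 3: 1995 + 228 = 2223
Selection 4: 2223 + 228 = 2451
Selection 5: 2451 + 228 = 2679
Selection 6: 2679 + 228 = 2907 → 2907 − 2825 = 82
Selection 7: 82 + 228 = 310
Selection 8: 310 + 228 = 538
Selection 9: 538 + 228 = 766
Selection 10: 766 + 228 = 994
Selection 11: 994 + 228 = 1222
Selection 12: 1222 + 228 = 1450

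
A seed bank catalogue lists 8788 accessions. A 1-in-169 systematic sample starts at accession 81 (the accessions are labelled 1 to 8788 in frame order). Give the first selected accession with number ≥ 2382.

k = 169
Steps past start: ⌈(2382 − 81)/169⌉ = ⌈2301/169⌉ = 14
Selected accession: 81 + 14×169 = 2447

2447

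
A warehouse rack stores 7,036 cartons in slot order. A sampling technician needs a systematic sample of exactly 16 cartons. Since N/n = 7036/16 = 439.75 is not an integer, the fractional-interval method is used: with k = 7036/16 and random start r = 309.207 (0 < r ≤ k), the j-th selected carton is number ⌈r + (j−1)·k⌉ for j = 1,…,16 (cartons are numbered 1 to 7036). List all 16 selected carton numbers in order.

j=1: r + 0k = 309.207 → ⌈·⌉ = 310
j=2: r + 1k = 748.957 → ⌈·⌉ = 749
j=3: r + 2k = 1188.707 → ⌈·⌉ = 1189
j=4: r + 3k = 1628.457 → ⌈·⌉ = 1629
j=5: r + 4k = 2068.207 → ⌈·⌉ = 2069
j=6: r + 5k = 2507.957 → ⌈·⌉ = 2508
j=7: r + 6k = 2947.707 → ⌈·⌉ = 2948
j=8: r + 7k = 3387.457 → ⌈·⌉ = 3388
j=9: r + 8k = 3827.207 → ⌈·⌉ = 3828
j=10: r + 9k = 4266.957 → ⌈·⌉ = 4267
j=11: r + 10k = 4706.707 → ⌈·⌉ = 4707
j=12: r + 11k = 5146.457 → ⌈·⌉ = 5147
j=13: r + 12k = 5586.207 → ⌈·⌉ = 5587
j=14: r + 13k = 6025.957 → ⌈·⌉ = 6026
j=15: r + 14k = 6465.707 → ⌈·⌉ = 6466
j=16: r + 15k = 6905.457 → ⌈·⌉ = 6906

310, 749, 1189, 1629, 2069, 2508, 2948, 3388, 3828, 4267, 4707, 5147, 5587, 6026, 6466, 6906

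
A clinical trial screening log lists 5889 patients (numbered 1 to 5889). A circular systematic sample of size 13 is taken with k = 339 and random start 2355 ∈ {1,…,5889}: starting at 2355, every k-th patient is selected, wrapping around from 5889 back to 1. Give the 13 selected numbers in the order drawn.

Selection 1: 2355
Selection 2: 2355 + 339 = 2694
Selection 3: 2694 + 339 = 3033
Selection 4: 3033 + 339 = 3372
Selection 5: 3372 + 339 = 3711
Selection 6: 3711 + 339 = 4050
Selection 7: 4050 + 339 = 4389
Selection 8: 4389 + 339 = 4728
Selection 9: 4728 + 339 = 5067
Selection 10: 5067 + 339 = 5406
Selection 11: 5406 + 339 = 5745
Selection 12: 5745 + 339 = 6084 → 6084 − 5889 = 195
Selection 13: 195 + 339 = 534

2355, 2694, 3033, 3372, 3711, 4050, 4389, 4728, 5067, 5406, 5745, 195, 534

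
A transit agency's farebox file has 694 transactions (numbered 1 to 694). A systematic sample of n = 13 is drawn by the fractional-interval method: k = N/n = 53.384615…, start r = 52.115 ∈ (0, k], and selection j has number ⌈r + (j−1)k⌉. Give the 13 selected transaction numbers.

53, 106, 159, 213, 266, 320, 373, 426, 480, 533, 586, 640, 693

j=1: r + 0k = 52.115 → ⌈·⌉ = 53
j=2: r + 1k = 105.499615… → ⌈·⌉ = 106
j=3: r + 2k = 158.884230… → ⌈·⌉ = 159
j=4: r + 3k = 212.268846… → ⌈·⌉ = 213
j=5: r + 4k = 265.653461… → ⌈·⌉ = 266
j=6: r + 5k = 319.038076… → ⌈·⌉ = 320
j=7: r + 6k = 372.422692… → ⌈·⌉ = 373
j=8: r + 7k = 425.807307… → ⌈·⌉ = 426
j=9: r + 8k = 479.191923… → ⌈·⌉ = 480
j=10: r + 9k = 532.576538… → ⌈·⌉ = 533
j=11: r + 10k = 585.961153… → ⌈·⌉ = 586
j=12: r + 11k = 639.345769… → ⌈·⌉ = 640
j=13: r + 12k = 692.730384… → ⌈·⌉ = 693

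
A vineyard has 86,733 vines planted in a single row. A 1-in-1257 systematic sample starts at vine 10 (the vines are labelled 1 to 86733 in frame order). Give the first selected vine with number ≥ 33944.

k = 1257
Steps past start: ⌈(33944 − 10)/1257⌉ = ⌈33934/1257⌉ = 27
Selected vine: 10 + 27×1257 = 33949

33949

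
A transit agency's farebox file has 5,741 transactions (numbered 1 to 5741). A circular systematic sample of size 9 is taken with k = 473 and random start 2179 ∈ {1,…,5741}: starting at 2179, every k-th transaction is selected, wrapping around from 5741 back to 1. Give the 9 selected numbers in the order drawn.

Selection 1: 2179
Selection 2: 2179 + 473 = 2652
Selection 3: 2652 + 473 = 3125
Selection 4: 3125 + 473 = 3598
Selection 5: 3598 + 473 = 4071
Selection 6: 4071 + 473 = 4544
Selection 7: 4544 + 473 = 5017
Selection 8: 5017 + 473 = 5490
Selection 9: 5490 + 473 = 5963 → 5963 − 5741 = 222

2179, 2652, 3125, 3598, 4071, 4544, 5017, 5490, 222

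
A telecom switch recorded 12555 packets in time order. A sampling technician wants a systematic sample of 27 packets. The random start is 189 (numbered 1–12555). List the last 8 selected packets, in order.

k = N/n = 12555/27 = 465
20th selection = 189 + 19×465 = 9024
21st: 9024 + 465 = 9489
22nd: 9489 + 465 = 9954
23rd: 9954 + 465 = 10419
24th: 10419 + 465 = 10884
25th: 10884 + 465 = 11349
26th: 11349 + 465 = 11814
27th: 11814 + 465 = 12279

9024, 9489, 9954, 10419, 10884, 11349, 11814, 12279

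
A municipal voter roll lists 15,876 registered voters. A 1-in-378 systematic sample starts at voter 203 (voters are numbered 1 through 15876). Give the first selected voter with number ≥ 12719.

13055

k = 378
Steps past start: ⌈(12719 − 203)/378⌉ = ⌈12516/378⌉ = 34
Selected voter: 203 + 34×378 = 13055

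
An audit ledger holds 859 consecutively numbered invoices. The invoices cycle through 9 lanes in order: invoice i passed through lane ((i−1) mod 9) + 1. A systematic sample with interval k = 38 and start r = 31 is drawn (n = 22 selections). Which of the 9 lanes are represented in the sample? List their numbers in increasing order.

Consecutive selections differ by k = 38, so their lane numbers differ by 38 mod 9 = 2.
gcd(38, 9) = 1, so the sample visits 9/1 = 9 distinct residues mod 9.
Start 31 is lane 4; the lanes hit are 1, 2, 3, 4, 5, 6, 7, 8, 9.

1, 2, 3, 4, 5, 6, 7, 8, 9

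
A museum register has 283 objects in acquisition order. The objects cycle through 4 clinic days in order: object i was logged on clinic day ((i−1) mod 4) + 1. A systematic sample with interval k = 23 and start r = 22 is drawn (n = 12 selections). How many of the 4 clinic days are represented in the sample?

4

Consecutive selections differ by k = 23, so their clinic day numbers differ by 23 mod 4 = 3.
gcd(23, 4) = 1, so the sample visits 4/1 = 4 distinct residues mod 4.
Start 22 is clinic day 2; the clinic days hit are 1, 2, 3, 4.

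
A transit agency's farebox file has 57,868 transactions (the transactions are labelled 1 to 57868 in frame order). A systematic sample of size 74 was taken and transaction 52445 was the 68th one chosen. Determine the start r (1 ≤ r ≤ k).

51

k = 57868/74 = 782
r = 52445 − (68−1)×782 = 52445 − 52394 = 51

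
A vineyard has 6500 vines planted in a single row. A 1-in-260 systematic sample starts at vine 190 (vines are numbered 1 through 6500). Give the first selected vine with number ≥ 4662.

k = 260
Steps past start: ⌈(4662 − 190)/260⌉ = ⌈4472/260⌉ = 18
Selected vine: 190 + 18×260 = 4870

4870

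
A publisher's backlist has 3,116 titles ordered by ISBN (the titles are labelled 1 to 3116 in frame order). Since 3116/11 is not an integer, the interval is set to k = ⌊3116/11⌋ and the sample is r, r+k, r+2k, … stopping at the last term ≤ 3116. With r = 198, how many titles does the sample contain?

k = ⌊3116/11⌋ = 283
Achieved size = ⌊(3116 − 198)/283⌋ + 1 = ⌊2918/283⌋ + 1 = 10 + 1 = 11
(last selection: 198 + 10×283 = 3028 ≤ 3116; next would be 3311 > 3116)

11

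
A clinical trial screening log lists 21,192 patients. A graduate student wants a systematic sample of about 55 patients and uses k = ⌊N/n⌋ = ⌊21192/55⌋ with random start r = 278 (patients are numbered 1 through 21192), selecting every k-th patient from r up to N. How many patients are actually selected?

55

k = ⌊21192/55⌋ = 385
Achieved size = ⌊(21192 − 278)/385⌋ + 1 = ⌊20914/385⌋ + 1 = 54 + 1 = 55
(last selection: 278 + 54×385 = 21068 ≤ 21192; next would be 21453 > 21192)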